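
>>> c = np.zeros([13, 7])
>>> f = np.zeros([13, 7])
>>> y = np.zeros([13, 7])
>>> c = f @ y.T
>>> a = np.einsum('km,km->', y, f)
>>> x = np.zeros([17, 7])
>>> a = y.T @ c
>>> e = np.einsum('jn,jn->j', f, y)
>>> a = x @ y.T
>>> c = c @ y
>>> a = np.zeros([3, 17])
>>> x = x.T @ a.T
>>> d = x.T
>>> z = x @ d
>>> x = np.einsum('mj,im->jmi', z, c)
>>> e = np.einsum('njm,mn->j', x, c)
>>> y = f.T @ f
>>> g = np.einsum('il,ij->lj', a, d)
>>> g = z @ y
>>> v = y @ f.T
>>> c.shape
(13, 7)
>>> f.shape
(13, 7)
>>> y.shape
(7, 7)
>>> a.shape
(3, 17)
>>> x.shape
(7, 7, 13)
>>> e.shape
(7,)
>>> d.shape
(3, 7)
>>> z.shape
(7, 7)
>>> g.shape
(7, 7)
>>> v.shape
(7, 13)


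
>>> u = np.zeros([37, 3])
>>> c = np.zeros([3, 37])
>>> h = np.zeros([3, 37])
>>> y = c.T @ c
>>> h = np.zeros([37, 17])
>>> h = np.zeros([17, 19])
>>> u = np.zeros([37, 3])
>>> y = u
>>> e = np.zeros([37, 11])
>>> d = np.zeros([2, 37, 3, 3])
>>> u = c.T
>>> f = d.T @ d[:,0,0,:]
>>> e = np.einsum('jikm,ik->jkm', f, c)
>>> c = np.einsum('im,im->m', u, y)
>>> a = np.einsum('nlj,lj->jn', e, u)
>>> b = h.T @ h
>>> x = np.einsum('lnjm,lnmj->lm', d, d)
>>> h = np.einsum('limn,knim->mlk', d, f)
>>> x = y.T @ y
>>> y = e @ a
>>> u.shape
(37, 3)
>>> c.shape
(3,)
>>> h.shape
(3, 2, 3)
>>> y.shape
(3, 37, 3)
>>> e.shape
(3, 37, 3)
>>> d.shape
(2, 37, 3, 3)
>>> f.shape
(3, 3, 37, 3)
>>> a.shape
(3, 3)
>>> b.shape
(19, 19)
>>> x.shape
(3, 3)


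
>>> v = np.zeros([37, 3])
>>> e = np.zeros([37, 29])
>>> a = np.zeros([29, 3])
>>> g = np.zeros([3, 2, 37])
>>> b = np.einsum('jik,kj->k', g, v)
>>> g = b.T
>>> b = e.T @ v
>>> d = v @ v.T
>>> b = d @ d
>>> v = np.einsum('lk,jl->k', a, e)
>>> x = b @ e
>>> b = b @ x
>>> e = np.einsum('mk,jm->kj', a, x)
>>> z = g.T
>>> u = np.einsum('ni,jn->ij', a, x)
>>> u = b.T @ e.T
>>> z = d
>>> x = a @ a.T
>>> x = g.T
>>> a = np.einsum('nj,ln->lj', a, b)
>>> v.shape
(3,)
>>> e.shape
(3, 37)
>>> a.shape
(37, 3)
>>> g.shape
(37,)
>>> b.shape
(37, 29)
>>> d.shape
(37, 37)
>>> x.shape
(37,)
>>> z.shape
(37, 37)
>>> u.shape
(29, 3)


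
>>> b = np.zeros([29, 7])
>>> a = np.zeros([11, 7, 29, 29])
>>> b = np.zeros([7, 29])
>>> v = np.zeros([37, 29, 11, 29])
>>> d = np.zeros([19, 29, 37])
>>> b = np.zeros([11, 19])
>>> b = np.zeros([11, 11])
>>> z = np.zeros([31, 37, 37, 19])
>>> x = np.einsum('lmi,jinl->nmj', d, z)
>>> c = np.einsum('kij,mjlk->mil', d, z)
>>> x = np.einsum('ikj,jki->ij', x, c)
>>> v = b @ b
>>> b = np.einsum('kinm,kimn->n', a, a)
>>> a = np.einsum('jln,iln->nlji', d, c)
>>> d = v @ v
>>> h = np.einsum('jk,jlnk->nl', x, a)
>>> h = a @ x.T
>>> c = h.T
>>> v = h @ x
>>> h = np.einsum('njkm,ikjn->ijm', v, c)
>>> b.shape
(29,)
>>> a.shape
(37, 29, 19, 31)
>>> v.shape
(37, 29, 19, 31)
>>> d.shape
(11, 11)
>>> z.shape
(31, 37, 37, 19)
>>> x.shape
(37, 31)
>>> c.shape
(37, 19, 29, 37)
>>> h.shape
(37, 29, 31)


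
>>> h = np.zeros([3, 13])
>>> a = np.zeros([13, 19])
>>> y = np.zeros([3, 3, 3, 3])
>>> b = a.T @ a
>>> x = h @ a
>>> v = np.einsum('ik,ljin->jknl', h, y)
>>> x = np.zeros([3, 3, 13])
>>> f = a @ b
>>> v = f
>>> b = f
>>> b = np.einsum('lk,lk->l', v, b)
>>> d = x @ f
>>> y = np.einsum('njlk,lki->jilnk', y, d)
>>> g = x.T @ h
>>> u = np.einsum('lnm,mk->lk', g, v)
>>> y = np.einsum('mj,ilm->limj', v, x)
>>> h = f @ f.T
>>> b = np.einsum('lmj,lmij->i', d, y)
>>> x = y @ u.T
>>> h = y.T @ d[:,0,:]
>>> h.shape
(19, 13, 3, 19)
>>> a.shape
(13, 19)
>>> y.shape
(3, 3, 13, 19)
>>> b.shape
(13,)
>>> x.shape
(3, 3, 13, 13)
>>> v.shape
(13, 19)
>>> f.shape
(13, 19)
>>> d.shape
(3, 3, 19)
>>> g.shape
(13, 3, 13)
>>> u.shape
(13, 19)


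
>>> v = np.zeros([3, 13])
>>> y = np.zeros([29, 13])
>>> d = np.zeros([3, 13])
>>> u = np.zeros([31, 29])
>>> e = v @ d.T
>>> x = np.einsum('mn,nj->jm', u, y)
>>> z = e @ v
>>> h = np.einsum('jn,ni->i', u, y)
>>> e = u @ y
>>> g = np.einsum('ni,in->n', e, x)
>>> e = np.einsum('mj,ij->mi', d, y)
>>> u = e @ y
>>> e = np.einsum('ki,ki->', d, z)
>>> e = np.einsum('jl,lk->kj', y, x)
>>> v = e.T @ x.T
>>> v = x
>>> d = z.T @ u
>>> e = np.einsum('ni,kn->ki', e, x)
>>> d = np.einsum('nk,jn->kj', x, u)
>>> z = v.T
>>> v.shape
(13, 31)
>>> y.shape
(29, 13)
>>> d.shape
(31, 3)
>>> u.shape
(3, 13)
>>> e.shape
(13, 29)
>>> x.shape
(13, 31)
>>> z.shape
(31, 13)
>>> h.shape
(13,)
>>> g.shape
(31,)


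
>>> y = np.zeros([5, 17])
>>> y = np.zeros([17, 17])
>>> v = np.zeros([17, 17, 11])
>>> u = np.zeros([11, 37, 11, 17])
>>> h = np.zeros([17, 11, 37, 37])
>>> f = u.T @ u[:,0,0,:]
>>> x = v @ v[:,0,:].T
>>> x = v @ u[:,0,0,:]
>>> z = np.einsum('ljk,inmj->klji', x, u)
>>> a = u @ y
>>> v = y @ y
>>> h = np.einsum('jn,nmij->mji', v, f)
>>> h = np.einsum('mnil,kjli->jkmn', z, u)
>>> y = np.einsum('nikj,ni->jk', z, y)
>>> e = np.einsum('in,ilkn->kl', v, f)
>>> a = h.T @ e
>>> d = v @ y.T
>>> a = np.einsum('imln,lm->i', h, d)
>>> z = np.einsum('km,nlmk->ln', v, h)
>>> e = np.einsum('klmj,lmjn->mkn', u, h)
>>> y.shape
(11, 17)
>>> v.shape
(17, 17)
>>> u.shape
(11, 37, 11, 17)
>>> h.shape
(37, 11, 17, 17)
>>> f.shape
(17, 11, 37, 17)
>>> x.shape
(17, 17, 17)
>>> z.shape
(11, 37)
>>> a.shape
(37,)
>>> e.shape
(11, 11, 17)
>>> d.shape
(17, 11)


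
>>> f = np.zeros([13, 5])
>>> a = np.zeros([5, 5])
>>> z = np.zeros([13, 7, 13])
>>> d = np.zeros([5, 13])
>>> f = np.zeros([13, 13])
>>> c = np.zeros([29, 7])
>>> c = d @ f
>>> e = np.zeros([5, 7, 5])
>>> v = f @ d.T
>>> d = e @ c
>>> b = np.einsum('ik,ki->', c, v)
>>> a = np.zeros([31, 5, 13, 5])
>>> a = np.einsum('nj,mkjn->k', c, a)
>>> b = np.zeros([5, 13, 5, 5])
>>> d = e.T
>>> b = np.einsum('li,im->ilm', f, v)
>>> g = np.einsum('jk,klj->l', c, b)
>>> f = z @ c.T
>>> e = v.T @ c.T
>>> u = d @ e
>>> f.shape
(13, 7, 5)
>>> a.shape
(5,)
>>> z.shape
(13, 7, 13)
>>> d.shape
(5, 7, 5)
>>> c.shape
(5, 13)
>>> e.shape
(5, 5)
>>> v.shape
(13, 5)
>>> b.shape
(13, 13, 5)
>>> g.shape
(13,)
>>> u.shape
(5, 7, 5)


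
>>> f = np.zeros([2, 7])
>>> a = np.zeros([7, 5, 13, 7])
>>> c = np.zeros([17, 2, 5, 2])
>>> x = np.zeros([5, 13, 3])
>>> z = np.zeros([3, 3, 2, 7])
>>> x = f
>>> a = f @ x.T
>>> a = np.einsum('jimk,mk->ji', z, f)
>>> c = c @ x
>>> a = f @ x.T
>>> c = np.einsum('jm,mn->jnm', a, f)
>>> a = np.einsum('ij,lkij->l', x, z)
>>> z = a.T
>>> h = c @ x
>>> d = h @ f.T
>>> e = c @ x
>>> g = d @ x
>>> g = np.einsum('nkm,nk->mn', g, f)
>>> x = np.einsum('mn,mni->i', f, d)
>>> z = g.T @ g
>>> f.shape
(2, 7)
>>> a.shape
(3,)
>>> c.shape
(2, 7, 2)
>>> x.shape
(2,)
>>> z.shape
(2, 2)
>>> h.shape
(2, 7, 7)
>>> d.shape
(2, 7, 2)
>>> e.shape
(2, 7, 7)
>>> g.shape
(7, 2)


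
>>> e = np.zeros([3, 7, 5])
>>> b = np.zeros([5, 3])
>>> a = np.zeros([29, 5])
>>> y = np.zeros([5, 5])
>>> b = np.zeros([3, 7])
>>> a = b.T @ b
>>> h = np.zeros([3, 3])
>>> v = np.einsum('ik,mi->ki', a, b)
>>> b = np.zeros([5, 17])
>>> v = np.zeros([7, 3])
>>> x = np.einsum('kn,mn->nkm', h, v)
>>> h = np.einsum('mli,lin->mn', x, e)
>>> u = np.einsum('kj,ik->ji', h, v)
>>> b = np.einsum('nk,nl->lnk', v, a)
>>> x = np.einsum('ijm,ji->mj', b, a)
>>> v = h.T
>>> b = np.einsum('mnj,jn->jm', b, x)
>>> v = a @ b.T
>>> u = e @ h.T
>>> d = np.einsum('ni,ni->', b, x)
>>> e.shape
(3, 7, 5)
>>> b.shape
(3, 7)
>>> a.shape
(7, 7)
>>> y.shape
(5, 5)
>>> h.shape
(3, 5)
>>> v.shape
(7, 3)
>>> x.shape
(3, 7)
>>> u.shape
(3, 7, 3)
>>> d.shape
()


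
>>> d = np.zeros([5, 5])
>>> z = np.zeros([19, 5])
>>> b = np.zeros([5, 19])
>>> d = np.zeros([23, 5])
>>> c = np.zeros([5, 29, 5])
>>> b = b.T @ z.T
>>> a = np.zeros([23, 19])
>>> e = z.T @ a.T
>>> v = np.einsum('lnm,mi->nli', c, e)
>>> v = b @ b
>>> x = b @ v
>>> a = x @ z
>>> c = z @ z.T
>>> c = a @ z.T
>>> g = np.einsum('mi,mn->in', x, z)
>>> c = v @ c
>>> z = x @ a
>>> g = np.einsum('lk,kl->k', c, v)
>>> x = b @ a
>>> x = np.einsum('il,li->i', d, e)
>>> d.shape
(23, 5)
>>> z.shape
(19, 5)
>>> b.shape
(19, 19)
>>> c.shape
(19, 19)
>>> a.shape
(19, 5)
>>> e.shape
(5, 23)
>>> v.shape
(19, 19)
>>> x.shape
(23,)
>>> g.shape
(19,)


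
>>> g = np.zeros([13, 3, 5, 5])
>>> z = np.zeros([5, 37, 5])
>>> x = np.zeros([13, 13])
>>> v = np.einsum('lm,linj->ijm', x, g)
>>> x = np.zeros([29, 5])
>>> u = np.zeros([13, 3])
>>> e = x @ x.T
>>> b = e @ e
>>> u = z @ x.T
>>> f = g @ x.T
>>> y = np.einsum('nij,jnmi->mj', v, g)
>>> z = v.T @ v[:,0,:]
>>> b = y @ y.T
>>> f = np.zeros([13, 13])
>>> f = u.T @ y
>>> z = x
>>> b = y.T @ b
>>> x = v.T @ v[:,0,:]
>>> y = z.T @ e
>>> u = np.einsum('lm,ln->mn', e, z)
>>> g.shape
(13, 3, 5, 5)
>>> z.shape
(29, 5)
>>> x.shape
(13, 5, 13)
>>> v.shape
(3, 5, 13)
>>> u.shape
(29, 5)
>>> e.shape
(29, 29)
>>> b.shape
(13, 5)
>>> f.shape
(29, 37, 13)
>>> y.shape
(5, 29)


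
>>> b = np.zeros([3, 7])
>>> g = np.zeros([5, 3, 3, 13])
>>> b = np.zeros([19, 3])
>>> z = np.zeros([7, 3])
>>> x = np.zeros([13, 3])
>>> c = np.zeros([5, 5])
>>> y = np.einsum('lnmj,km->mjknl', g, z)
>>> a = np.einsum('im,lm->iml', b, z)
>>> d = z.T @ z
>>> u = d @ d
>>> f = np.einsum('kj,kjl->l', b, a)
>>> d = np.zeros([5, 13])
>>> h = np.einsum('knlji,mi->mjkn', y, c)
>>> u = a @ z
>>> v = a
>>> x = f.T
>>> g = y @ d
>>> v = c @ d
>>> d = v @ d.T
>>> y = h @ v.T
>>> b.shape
(19, 3)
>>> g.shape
(3, 13, 7, 3, 13)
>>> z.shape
(7, 3)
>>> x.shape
(7,)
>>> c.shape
(5, 5)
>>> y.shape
(5, 3, 3, 5)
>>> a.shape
(19, 3, 7)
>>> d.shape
(5, 5)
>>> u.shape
(19, 3, 3)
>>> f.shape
(7,)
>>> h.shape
(5, 3, 3, 13)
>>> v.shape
(5, 13)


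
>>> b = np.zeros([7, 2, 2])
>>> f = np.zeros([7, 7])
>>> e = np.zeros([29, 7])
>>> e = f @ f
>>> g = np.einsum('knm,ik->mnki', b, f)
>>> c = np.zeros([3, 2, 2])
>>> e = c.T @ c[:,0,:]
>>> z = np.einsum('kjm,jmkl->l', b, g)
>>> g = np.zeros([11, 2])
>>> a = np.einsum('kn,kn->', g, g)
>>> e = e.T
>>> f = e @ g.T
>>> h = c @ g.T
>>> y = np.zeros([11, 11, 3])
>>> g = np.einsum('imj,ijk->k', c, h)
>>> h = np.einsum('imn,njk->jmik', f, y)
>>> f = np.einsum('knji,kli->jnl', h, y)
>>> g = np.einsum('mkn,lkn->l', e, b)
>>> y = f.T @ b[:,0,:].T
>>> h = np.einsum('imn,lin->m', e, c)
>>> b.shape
(7, 2, 2)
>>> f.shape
(2, 2, 11)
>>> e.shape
(2, 2, 2)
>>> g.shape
(7,)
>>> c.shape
(3, 2, 2)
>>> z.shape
(7,)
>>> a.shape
()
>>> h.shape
(2,)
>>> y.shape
(11, 2, 7)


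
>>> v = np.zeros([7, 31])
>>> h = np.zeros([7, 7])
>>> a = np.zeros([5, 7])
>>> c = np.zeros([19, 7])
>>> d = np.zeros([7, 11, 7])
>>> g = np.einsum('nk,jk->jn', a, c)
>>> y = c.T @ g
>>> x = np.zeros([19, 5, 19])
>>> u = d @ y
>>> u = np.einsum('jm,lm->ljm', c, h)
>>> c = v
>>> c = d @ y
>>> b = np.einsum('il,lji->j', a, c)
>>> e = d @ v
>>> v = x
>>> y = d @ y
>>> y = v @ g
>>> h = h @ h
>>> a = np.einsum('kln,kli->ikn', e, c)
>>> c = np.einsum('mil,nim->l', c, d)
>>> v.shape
(19, 5, 19)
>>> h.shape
(7, 7)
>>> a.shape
(5, 7, 31)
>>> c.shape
(5,)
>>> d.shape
(7, 11, 7)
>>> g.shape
(19, 5)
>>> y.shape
(19, 5, 5)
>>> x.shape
(19, 5, 19)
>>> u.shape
(7, 19, 7)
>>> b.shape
(11,)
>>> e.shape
(7, 11, 31)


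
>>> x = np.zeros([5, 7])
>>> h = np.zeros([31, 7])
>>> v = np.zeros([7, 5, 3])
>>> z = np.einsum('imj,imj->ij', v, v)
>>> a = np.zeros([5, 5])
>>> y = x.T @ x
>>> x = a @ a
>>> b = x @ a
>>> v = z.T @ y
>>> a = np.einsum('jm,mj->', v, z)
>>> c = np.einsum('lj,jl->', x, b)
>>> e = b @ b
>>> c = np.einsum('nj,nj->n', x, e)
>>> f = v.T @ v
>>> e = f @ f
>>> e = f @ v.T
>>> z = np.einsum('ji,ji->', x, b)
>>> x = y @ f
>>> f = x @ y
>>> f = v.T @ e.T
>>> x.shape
(7, 7)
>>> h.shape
(31, 7)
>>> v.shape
(3, 7)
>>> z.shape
()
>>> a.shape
()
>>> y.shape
(7, 7)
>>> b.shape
(5, 5)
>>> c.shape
(5,)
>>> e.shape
(7, 3)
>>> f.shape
(7, 7)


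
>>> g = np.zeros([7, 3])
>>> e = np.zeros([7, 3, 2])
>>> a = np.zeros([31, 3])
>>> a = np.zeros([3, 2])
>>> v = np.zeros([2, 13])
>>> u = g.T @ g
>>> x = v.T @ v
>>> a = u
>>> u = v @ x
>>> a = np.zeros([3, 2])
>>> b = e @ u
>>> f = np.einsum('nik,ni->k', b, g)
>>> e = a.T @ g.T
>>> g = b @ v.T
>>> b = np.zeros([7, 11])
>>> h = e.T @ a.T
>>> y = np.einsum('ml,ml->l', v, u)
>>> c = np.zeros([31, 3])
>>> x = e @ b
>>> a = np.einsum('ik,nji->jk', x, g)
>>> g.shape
(7, 3, 2)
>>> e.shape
(2, 7)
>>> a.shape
(3, 11)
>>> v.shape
(2, 13)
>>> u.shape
(2, 13)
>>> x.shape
(2, 11)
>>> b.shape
(7, 11)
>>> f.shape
(13,)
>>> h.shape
(7, 3)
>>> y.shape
(13,)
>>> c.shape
(31, 3)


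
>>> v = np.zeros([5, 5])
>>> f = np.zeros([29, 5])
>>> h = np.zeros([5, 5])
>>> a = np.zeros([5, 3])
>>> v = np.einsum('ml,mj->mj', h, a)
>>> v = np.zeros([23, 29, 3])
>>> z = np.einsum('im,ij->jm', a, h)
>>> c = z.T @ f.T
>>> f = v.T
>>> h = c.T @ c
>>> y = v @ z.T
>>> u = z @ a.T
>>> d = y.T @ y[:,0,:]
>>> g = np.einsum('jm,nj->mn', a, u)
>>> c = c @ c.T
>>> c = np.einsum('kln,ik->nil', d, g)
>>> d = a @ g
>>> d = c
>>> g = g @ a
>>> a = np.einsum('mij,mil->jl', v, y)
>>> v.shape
(23, 29, 3)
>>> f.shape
(3, 29, 23)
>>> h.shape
(29, 29)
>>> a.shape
(3, 5)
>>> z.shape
(5, 3)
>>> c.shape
(5, 3, 29)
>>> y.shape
(23, 29, 5)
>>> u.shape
(5, 5)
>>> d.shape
(5, 3, 29)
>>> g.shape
(3, 3)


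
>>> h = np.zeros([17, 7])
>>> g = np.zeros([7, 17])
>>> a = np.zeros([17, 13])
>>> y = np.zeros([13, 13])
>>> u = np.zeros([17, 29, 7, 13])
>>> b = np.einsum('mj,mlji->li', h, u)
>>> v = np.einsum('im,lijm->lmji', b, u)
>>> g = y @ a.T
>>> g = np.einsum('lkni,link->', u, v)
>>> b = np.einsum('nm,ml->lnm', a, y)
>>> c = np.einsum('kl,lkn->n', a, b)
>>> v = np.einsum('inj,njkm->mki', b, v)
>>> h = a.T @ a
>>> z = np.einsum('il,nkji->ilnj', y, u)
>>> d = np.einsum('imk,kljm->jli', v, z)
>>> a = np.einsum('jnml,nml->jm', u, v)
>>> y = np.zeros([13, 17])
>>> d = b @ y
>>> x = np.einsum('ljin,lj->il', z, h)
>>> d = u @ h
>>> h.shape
(13, 13)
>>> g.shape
()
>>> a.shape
(17, 7)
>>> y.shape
(13, 17)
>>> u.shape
(17, 29, 7, 13)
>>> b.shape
(13, 17, 13)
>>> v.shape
(29, 7, 13)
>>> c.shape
(13,)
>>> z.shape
(13, 13, 17, 7)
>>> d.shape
(17, 29, 7, 13)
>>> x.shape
(17, 13)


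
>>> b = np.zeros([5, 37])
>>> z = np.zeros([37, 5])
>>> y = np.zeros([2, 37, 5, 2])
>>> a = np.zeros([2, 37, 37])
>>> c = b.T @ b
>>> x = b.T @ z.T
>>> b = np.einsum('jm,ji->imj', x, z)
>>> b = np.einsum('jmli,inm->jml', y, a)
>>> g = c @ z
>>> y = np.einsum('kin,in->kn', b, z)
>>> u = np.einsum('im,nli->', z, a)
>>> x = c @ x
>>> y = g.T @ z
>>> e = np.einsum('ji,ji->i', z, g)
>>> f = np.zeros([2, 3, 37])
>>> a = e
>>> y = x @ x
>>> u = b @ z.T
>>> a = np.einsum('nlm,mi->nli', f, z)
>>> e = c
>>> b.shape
(2, 37, 5)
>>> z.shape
(37, 5)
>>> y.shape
(37, 37)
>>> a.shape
(2, 3, 5)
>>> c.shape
(37, 37)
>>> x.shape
(37, 37)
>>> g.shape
(37, 5)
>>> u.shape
(2, 37, 37)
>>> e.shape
(37, 37)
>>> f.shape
(2, 3, 37)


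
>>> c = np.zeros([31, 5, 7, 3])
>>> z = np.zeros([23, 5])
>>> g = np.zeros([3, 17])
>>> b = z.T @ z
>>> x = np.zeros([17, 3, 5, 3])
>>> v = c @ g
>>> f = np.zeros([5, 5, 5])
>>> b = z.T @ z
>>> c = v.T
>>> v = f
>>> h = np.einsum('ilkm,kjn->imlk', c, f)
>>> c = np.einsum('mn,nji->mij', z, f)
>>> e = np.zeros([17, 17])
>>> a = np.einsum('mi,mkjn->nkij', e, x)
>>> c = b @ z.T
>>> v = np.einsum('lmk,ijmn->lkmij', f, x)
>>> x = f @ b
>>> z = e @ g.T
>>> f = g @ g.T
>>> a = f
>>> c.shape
(5, 23)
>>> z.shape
(17, 3)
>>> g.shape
(3, 17)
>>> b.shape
(5, 5)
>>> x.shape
(5, 5, 5)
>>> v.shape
(5, 5, 5, 17, 3)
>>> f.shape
(3, 3)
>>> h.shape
(17, 31, 7, 5)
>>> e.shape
(17, 17)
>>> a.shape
(3, 3)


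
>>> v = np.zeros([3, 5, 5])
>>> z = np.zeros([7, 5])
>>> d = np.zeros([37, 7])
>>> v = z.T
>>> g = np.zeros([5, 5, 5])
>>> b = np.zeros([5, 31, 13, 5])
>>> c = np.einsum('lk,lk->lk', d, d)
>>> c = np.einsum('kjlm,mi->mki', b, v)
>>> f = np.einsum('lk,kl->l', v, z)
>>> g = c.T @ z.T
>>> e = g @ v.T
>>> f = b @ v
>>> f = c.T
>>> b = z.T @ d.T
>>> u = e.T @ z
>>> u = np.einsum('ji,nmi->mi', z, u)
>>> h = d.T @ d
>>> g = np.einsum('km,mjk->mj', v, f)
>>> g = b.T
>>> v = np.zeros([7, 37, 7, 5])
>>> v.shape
(7, 37, 7, 5)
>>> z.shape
(7, 5)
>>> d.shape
(37, 7)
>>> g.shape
(37, 5)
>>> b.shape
(5, 37)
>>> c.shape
(5, 5, 7)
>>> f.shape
(7, 5, 5)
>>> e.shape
(7, 5, 5)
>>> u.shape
(5, 5)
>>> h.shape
(7, 7)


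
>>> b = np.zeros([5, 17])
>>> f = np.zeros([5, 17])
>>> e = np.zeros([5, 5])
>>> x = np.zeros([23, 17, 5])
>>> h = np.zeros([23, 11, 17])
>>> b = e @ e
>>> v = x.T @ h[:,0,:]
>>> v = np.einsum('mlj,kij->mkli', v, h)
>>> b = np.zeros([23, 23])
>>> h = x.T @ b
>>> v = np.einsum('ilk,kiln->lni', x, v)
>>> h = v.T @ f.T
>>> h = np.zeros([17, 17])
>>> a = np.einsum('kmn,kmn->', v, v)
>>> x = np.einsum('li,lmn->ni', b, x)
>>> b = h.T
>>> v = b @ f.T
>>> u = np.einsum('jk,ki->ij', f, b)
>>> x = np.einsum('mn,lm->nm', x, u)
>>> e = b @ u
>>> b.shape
(17, 17)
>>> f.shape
(5, 17)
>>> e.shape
(17, 5)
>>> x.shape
(23, 5)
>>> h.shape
(17, 17)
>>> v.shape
(17, 5)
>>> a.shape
()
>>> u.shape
(17, 5)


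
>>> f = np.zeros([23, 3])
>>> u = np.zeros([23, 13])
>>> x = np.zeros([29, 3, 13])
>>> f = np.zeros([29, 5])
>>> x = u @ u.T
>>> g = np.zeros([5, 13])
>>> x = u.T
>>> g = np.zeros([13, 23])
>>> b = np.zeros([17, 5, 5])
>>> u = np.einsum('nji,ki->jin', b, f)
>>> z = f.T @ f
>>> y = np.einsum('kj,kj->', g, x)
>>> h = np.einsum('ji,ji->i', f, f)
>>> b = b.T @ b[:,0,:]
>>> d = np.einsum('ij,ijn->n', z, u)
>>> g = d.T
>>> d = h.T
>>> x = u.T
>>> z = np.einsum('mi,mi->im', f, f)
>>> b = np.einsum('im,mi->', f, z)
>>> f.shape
(29, 5)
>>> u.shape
(5, 5, 17)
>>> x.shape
(17, 5, 5)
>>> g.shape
(17,)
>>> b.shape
()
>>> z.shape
(5, 29)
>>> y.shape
()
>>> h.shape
(5,)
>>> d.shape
(5,)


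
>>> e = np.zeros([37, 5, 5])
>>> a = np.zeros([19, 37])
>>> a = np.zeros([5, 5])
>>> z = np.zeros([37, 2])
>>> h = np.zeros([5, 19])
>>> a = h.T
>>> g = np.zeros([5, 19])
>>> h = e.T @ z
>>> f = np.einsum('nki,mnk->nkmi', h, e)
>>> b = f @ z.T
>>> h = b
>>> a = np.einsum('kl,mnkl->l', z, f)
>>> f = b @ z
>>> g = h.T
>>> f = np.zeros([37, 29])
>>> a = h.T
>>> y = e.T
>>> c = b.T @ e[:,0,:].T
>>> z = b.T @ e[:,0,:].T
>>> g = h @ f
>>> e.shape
(37, 5, 5)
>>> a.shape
(37, 37, 5, 5)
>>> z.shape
(37, 37, 5, 37)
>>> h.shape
(5, 5, 37, 37)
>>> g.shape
(5, 5, 37, 29)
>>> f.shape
(37, 29)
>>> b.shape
(5, 5, 37, 37)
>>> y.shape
(5, 5, 37)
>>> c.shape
(37, 37, 5, 37)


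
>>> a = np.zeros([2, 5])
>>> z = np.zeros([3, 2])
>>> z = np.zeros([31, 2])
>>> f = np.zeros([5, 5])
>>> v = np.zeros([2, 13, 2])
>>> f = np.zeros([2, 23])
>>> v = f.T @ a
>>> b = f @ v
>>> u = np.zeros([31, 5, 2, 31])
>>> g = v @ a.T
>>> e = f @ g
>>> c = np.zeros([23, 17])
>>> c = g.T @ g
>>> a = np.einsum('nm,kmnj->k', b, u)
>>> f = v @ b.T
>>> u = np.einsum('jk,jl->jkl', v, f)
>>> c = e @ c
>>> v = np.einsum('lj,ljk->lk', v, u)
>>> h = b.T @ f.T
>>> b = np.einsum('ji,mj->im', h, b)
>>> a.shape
(31,)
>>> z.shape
(31, 2)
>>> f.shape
(23, 2)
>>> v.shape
(23, 2)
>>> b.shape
(23, 2)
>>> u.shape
(23, 5, 2)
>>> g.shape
(23, 2)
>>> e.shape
(2, 2)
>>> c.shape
(2, 2)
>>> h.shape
(5, 23)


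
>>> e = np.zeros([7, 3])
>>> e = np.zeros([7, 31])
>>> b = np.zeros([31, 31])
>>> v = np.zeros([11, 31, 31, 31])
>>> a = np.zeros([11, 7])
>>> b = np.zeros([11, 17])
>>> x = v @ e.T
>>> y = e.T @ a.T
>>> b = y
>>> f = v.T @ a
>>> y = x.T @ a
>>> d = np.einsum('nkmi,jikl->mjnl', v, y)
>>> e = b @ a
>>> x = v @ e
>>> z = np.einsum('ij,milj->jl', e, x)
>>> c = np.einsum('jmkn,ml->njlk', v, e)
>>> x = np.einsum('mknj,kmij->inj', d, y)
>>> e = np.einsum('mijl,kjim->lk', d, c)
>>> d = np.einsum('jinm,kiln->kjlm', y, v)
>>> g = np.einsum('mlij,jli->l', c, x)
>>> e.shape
(7, 31)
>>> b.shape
(31, 11)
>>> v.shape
(11, 31, 31, 31)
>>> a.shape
(11, 7)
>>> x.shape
(31, 11, 7)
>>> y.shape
(7, 31, 31, 7)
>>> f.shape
(31, 31, 31, 7)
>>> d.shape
(11, 7, 31, 7)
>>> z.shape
(7, 31)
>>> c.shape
(31, 11, 7, 31)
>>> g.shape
(11,)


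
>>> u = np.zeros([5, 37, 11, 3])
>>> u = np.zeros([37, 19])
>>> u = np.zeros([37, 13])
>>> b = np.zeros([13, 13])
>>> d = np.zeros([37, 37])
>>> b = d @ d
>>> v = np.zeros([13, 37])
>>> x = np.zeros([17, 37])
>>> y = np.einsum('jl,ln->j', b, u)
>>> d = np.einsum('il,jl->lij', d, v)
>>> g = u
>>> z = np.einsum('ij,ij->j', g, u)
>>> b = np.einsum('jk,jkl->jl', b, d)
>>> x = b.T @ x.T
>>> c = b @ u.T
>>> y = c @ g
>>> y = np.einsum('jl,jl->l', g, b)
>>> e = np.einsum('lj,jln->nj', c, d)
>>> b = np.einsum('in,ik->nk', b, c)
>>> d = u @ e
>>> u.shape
(37, 13)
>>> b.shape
(13, 37)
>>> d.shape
(37, 37)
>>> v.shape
(13, 37)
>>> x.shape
(13, 17)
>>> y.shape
(13,)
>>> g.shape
(37, 13)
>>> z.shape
(13,)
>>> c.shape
(37, 37)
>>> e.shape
(13, 37)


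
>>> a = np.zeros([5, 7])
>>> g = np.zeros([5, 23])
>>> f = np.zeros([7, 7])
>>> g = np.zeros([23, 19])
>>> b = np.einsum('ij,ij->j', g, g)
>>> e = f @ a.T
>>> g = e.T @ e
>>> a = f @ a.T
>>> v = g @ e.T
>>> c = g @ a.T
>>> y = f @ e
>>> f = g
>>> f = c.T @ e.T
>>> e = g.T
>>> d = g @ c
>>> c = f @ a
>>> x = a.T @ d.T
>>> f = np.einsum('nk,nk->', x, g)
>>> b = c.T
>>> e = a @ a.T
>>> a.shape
(7, 5)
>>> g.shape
(5, 5)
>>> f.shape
()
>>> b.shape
(5, 7)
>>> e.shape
(7, 7)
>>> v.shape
(5, 7)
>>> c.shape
(7, 5)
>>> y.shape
(7, 5)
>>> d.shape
(5, 7)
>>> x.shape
(5, 5)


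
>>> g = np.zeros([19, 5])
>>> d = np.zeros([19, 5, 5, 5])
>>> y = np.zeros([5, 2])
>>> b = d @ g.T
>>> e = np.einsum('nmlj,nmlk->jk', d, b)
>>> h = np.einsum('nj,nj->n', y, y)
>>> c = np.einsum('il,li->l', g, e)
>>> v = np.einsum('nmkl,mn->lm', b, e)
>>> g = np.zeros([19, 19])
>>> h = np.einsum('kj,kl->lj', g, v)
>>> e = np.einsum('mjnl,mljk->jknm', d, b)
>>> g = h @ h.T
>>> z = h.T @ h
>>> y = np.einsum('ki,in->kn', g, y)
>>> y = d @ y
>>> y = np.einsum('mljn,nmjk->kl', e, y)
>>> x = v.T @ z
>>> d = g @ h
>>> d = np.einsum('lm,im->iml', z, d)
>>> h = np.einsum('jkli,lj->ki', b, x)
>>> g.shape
(5, 5)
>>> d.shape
(5, 19, 19)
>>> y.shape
(2, 19)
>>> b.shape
(19, 5, 5, 19)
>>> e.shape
(5, 19, 5, 19)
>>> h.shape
(5, 19)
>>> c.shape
(5,)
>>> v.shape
(19, 5)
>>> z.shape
(19, 19)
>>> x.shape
(5, 19)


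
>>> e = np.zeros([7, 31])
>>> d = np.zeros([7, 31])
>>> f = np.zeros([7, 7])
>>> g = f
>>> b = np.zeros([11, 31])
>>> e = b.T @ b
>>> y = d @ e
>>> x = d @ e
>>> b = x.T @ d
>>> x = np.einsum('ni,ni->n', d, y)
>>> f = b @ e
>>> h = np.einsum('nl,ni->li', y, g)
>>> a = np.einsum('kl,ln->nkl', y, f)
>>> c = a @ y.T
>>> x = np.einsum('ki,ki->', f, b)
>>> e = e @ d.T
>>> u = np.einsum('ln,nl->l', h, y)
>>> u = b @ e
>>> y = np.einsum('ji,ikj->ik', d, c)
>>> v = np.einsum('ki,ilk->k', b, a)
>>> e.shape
(31, 7)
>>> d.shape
(7, 31)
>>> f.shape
(31, 31)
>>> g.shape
(7, 7)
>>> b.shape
(31, 31)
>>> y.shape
(31, 7)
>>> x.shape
()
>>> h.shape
(31, 7)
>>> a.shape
(31, 7, 31)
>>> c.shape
(31, 7, 7)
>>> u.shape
(31, 7)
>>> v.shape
(31,)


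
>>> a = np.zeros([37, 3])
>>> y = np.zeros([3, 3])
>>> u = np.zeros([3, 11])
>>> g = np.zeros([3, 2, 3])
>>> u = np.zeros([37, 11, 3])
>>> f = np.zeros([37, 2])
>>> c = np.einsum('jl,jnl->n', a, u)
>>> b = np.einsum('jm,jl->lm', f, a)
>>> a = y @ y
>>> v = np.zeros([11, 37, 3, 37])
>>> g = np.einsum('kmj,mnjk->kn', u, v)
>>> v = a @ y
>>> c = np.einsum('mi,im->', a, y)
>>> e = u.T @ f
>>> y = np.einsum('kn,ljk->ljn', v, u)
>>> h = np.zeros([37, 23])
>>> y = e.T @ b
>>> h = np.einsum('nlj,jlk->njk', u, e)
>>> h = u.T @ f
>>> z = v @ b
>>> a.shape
(3, 3)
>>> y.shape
(2, 11, 2)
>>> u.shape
(37, 11, 3)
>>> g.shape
(37, 37)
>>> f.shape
(37, 2)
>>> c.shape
()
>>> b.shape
(3, 2)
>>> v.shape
(3, 3)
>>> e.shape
(3, 11, 2)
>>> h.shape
(3, 11, 2)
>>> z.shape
(3, 2)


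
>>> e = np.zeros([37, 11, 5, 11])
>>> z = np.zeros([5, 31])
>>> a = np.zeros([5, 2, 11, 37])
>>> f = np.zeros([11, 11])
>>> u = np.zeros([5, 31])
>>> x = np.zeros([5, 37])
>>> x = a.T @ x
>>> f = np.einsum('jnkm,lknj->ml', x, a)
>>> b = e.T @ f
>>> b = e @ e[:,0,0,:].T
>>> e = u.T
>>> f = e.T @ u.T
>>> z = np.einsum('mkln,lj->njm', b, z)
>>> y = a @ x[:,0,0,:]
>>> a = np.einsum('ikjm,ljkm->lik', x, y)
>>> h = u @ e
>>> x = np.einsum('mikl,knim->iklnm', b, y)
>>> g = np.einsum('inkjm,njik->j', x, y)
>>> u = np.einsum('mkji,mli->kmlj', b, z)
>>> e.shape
(31, 5)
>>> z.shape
(37, 31, 37)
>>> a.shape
(5, 37, 11)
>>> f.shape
(5, 5)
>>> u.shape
(11, 37, 31, 5)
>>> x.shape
(11, 5, 37, 2, 37)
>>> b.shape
(37, 11, 5, 37)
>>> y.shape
(5, 2, 11, 37)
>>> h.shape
(5, 5)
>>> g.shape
(2,)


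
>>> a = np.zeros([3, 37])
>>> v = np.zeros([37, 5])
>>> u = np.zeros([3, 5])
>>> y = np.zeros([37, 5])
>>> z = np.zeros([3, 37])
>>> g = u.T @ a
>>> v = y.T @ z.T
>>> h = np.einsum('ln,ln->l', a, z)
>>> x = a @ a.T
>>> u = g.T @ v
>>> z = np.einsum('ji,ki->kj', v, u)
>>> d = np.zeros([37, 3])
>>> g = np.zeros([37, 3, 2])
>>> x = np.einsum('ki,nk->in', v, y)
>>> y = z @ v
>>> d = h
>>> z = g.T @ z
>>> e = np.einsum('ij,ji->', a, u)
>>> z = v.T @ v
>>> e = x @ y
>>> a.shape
(3, 37)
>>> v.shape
(5, 3)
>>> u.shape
(37, 3)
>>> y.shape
(37, 3)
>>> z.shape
(3, 3)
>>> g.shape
(37, 3, 2)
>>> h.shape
(3,)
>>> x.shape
(3, 37)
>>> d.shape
(3,)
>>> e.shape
(3, 3)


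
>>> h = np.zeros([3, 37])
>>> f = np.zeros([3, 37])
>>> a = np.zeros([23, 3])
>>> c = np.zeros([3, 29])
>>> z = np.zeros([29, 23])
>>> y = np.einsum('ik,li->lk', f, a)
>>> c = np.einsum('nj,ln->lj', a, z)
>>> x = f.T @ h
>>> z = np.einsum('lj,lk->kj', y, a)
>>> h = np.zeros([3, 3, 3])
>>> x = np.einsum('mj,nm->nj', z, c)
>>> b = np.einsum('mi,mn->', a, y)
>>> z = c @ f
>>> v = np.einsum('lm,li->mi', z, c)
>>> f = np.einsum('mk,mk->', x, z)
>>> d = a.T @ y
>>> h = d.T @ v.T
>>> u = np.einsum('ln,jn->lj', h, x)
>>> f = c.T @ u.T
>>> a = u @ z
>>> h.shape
(37, 37)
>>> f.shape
(3, 37)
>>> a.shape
(37, 37)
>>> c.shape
(29, 3)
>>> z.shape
(29, 37)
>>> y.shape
(23, 37)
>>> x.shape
(29, 37)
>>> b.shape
()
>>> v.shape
(37, 3)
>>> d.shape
(3, 37)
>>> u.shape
(37, 29)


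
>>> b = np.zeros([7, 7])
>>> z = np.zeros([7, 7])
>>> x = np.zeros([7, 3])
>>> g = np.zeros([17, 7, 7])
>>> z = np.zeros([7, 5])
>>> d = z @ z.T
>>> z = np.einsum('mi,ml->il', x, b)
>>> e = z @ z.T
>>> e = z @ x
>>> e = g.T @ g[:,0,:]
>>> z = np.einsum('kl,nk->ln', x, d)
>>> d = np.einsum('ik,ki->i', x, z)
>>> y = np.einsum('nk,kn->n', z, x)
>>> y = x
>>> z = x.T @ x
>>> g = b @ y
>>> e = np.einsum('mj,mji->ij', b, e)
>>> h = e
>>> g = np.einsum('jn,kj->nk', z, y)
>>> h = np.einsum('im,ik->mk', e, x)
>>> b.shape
(7, 7)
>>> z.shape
(3, 3)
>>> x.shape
(7, 3)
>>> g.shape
(3, 7)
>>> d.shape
(7,)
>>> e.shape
(7, 7)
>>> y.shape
(7, 3)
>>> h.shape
(7, 3)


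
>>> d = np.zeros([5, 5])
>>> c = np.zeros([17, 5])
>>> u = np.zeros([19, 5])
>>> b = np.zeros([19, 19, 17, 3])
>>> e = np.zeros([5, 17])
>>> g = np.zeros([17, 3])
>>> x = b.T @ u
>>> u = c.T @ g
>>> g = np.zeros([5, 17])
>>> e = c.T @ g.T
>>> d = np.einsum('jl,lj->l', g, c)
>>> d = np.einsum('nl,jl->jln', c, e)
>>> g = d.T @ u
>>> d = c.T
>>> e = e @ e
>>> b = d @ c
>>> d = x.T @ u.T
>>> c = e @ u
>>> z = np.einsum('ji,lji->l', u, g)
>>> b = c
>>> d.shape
(5, 19, 17, 5)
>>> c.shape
(5, 3)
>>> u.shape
(5, 3)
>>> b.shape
(5, 3)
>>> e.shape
(5, 5)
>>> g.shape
(17, 5, 3)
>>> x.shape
(3, 17, 19, 5)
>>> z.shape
(17,)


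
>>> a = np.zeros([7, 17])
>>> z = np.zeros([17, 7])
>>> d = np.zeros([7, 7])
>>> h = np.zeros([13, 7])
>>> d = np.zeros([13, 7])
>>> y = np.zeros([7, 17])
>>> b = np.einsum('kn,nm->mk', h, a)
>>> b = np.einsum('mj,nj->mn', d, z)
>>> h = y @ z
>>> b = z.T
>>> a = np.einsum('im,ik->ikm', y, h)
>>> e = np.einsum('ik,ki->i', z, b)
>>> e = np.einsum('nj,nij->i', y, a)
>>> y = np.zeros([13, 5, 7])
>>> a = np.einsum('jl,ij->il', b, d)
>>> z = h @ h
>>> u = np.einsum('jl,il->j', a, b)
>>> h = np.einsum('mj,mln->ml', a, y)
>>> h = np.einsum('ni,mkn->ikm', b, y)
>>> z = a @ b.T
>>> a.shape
(13, 17)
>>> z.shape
(13, 7)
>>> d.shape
(13, 7)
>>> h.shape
(17, 5, 13)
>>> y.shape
(13, 5, 7)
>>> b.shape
(7, 17)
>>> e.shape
(7,)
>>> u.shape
(13,)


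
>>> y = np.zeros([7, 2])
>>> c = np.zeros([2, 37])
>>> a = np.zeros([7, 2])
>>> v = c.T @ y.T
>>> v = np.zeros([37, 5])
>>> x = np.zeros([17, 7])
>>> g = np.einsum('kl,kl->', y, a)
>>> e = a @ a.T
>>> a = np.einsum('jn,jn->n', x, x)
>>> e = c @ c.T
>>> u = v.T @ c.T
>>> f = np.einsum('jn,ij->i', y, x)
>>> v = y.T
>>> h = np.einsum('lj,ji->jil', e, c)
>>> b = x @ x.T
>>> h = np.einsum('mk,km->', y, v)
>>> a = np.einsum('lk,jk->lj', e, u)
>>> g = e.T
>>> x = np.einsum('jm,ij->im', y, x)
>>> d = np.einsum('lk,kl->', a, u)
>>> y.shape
(7, 2)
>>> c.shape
(2, 37)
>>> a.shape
(2, 5)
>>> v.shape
(2, 7)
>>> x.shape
(17, 2)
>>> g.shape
(2, 2)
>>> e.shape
(2, 2)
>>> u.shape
(5, 2)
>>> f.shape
(17,)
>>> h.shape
()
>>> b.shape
(17, 17)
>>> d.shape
()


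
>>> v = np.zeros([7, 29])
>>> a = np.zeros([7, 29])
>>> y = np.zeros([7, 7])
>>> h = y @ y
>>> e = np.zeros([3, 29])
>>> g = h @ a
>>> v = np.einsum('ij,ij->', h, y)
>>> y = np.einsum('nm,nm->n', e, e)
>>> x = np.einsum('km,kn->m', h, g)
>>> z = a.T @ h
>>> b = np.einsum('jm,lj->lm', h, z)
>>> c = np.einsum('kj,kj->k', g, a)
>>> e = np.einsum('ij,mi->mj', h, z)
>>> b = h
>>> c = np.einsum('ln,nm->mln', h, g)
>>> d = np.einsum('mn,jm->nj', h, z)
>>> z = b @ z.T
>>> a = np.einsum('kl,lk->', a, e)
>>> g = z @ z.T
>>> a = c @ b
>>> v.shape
()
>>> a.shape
(29, 7, 7)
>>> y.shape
(3,)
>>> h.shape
(7, 7)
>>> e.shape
(29, 7)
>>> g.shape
(7, 7)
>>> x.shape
(7,)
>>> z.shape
(7, 29)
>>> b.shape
(7, 7)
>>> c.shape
(29, 7, 7)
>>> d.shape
(7, 29)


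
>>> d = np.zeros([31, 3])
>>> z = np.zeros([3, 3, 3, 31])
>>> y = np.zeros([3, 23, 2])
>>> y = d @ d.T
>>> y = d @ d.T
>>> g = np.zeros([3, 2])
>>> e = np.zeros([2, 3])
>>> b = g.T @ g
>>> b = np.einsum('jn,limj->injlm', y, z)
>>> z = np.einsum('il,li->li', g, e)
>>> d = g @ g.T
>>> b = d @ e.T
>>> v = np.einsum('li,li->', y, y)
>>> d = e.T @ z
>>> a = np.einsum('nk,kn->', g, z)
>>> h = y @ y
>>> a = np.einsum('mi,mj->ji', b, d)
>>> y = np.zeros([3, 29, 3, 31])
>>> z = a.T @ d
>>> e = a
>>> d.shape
(3, 3)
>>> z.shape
(2, 3)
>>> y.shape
(3, 29, 3, 31)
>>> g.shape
(3, 2)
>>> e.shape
(3, 2)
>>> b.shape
(3, 2)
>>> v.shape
()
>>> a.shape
(3, 2)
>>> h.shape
(31, 31)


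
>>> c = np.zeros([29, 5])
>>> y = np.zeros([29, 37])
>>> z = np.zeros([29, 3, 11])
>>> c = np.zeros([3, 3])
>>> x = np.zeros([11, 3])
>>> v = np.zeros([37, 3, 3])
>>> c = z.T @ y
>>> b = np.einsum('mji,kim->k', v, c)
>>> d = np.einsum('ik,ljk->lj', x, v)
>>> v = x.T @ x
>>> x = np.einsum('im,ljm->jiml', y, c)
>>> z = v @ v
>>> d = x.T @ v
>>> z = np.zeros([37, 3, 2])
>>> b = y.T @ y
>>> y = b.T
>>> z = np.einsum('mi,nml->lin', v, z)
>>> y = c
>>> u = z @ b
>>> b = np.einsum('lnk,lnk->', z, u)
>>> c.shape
(11, 3, 37)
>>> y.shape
(11, 3, 37)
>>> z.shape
(2, 3, 37)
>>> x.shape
(3, 29, 37, 11)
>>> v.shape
(3, 3)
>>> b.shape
()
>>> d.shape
(11, 37, 29, 3)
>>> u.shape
(2, 3, 37)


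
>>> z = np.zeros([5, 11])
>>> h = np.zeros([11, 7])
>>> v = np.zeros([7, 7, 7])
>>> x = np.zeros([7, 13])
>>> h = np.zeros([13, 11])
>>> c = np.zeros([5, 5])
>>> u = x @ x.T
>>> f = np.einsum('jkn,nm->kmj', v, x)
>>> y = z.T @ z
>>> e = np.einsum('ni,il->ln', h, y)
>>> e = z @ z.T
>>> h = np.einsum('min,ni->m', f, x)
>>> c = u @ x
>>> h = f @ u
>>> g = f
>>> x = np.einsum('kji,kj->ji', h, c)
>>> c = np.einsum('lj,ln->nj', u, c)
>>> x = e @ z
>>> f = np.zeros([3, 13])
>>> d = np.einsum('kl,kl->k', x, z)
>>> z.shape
(5, 11)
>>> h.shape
(7, 13, 7)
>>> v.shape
(7, 7, 7)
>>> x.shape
(5, 11)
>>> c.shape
(13, 7)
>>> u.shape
(7, 7)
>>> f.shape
(3, 13)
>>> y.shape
(11, 11)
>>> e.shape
(5, 5)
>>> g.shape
(7, 13, 7)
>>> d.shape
(5,)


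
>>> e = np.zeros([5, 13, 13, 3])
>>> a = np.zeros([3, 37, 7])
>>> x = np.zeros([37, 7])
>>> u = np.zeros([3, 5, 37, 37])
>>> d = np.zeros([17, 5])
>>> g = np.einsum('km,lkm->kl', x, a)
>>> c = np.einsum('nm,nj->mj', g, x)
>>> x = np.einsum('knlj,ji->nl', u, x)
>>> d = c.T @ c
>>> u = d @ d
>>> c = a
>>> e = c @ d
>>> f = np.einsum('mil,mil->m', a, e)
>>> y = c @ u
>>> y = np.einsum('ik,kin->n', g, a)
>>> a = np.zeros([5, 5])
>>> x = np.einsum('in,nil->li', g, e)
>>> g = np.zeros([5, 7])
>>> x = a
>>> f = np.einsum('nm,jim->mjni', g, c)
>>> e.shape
(3, 37, 7)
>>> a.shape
(5, 5)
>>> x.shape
(5, 5)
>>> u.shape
(7, 7)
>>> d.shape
(7, 7)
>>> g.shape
(5, 7)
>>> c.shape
(3, 37, 7)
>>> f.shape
(7, 3, 5, 37)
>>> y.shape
(7,)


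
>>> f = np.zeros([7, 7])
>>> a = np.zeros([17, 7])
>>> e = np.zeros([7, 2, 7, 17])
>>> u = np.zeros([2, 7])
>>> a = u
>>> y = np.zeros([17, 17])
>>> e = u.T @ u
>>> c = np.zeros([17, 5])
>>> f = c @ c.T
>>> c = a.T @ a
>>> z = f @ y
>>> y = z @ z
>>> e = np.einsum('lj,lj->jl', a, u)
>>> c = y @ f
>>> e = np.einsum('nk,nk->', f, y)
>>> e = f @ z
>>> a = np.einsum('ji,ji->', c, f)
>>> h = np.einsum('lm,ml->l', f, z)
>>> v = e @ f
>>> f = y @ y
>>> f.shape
(17, 17)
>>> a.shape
()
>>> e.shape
(17, 17)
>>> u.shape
(2, 7)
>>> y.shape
(17, 17)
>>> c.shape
(17, 17)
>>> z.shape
(17, 17)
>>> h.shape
(17,)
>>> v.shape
(17, 17)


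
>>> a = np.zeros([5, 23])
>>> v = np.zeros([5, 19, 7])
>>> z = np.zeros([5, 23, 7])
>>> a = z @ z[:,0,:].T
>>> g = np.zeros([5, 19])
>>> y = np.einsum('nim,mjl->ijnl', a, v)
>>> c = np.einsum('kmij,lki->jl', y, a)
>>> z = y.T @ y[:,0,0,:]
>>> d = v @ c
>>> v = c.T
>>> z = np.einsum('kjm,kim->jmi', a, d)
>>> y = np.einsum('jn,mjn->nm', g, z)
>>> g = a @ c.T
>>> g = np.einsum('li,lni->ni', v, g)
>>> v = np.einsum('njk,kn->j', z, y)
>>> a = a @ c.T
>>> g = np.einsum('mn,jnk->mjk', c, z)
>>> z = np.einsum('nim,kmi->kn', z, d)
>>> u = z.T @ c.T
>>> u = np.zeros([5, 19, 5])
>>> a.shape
(5, 23, 7)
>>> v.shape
(5,)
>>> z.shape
(5, 23)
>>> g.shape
(7, 23, 19)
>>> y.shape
(19, 23)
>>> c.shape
(7, 5)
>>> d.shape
(5, 19, 5)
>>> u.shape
(5, 19, 5)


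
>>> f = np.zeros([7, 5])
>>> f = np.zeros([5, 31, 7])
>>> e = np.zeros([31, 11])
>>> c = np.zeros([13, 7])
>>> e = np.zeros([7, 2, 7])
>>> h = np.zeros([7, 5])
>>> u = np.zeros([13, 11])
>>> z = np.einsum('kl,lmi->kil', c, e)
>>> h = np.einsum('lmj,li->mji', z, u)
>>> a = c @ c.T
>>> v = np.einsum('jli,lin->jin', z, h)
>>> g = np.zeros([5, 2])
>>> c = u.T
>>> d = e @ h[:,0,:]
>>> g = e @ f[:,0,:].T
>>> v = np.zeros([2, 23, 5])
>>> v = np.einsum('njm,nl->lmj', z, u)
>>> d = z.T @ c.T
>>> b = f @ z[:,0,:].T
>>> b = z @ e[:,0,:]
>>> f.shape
(5, 31, 7)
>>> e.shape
(7, 2, 7)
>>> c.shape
(11, 13)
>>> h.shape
(7, 7, 11)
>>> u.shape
(13, 11)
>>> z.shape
(13, 7, 7)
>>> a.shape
(13, 13)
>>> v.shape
(11, 7, 7)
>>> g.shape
(7, 2, 5)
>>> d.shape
(7, 7, 11)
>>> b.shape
(13, 7, 7)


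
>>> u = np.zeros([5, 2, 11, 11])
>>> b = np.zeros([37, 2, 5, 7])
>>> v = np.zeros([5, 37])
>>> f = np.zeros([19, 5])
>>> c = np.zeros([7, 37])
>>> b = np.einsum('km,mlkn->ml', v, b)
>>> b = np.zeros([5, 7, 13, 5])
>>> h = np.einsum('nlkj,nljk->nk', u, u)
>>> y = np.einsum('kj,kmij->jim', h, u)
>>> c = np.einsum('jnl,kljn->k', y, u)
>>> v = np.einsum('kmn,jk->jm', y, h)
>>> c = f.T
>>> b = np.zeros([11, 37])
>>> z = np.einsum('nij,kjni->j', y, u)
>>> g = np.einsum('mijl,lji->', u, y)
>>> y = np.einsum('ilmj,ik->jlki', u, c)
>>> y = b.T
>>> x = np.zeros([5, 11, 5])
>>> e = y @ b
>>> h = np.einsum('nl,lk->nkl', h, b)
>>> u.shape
(5, 2, 11, 11)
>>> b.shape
(11, 37)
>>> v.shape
(5, 11)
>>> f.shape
(19, 5)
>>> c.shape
(5, 19)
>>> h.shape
(5, 37, 11)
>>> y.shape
(37, 11)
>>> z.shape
(2,)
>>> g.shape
()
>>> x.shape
(5, 11, 5)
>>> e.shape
(37, 37)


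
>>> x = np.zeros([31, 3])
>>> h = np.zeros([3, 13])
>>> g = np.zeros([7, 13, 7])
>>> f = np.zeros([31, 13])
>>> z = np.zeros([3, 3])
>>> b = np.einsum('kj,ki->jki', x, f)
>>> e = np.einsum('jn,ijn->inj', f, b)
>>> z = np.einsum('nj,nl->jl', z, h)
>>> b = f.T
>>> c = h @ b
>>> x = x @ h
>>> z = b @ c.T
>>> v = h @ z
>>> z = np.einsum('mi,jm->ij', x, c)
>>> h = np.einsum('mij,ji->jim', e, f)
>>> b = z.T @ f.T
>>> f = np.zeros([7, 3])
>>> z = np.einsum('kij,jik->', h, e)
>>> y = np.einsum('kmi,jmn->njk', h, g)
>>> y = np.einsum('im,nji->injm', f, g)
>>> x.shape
(31, 13)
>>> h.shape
(31, 13, 3)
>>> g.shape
(7, 13, 7)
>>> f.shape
(7, 3)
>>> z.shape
()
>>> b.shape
(3, 31)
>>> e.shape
(3, 13, 31)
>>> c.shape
(3, 31)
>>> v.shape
(3, 3)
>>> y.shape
(7, 7, 13, 3)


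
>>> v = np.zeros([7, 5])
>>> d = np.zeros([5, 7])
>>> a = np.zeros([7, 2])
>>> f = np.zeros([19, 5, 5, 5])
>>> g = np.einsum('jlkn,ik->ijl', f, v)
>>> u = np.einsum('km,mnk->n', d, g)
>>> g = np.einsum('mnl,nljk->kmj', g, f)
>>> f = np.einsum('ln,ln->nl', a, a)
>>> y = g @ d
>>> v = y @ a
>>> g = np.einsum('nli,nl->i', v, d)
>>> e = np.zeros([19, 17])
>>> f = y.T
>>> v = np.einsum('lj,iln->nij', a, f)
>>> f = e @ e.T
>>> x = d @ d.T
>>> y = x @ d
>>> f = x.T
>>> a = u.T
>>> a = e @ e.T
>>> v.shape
(5, 7, 2)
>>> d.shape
(5, 7)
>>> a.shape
(19, 19)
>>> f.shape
(5, 5)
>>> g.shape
(2,)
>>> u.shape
(19,)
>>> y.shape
(5, 7)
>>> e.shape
(19, 17)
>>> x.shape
(5, 5)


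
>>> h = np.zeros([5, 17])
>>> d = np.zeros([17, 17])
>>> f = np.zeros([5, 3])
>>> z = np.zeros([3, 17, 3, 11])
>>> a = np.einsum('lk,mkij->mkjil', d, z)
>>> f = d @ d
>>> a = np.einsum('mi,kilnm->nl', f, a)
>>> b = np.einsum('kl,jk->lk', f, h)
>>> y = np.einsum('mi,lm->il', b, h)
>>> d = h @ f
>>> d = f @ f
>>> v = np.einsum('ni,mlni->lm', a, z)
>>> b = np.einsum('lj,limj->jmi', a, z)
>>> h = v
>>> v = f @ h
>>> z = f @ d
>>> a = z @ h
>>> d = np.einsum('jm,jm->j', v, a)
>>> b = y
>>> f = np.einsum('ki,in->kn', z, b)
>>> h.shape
(17, 3)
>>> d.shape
(17,)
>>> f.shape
(17, 5)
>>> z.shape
(17, 17)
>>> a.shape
(17, 3)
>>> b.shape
(17, 5)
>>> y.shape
(17, 5)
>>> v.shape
(17, 3)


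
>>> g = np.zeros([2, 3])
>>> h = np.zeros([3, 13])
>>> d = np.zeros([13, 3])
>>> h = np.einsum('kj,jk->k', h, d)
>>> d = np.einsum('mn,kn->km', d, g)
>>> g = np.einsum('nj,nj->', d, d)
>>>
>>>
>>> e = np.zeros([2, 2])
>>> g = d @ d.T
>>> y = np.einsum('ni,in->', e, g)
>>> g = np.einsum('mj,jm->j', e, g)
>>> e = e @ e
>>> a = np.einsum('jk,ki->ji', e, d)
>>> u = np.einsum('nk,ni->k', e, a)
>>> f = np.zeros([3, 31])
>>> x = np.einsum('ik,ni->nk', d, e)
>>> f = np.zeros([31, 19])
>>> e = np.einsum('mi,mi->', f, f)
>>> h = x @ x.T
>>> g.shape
(2,)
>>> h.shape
(2, 2)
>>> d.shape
(2, 13)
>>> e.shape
()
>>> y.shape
()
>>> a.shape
(2, 13)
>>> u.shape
(2,)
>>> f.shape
(31, 19)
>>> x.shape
(2, 13)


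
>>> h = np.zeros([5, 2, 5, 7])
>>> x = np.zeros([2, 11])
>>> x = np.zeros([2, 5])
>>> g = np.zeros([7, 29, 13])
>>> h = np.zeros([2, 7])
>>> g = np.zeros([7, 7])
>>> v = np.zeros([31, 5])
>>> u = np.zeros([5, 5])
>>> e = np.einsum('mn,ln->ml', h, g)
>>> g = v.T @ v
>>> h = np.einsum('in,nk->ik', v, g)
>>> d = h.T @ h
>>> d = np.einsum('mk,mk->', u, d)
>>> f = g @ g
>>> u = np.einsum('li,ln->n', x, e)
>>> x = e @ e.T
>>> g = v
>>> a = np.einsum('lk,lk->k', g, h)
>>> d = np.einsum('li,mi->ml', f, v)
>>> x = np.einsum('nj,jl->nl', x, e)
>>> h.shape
(31, 5)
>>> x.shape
(2, 7)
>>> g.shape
(31, 5)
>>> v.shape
(31, 5)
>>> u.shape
(7,)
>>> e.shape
(2, 7)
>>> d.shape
(31, 5)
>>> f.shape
(5, 5)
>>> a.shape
(5,)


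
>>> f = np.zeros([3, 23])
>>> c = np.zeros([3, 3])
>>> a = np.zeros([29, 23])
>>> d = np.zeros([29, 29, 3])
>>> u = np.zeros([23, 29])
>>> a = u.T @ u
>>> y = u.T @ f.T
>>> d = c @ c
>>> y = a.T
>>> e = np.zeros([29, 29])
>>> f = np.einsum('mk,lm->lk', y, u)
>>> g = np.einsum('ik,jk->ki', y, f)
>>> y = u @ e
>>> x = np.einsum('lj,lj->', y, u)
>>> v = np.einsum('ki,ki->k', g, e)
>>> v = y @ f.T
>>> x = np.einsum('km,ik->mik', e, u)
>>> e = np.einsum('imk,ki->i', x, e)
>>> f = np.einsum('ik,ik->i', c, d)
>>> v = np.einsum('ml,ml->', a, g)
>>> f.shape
(3,)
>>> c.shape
(3, 3)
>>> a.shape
(29, 29)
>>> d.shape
(3, 3)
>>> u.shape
(23, 29)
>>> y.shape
(23, 29)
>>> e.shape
(29,)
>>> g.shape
(29, 29)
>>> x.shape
(29, 23, 29)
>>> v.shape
()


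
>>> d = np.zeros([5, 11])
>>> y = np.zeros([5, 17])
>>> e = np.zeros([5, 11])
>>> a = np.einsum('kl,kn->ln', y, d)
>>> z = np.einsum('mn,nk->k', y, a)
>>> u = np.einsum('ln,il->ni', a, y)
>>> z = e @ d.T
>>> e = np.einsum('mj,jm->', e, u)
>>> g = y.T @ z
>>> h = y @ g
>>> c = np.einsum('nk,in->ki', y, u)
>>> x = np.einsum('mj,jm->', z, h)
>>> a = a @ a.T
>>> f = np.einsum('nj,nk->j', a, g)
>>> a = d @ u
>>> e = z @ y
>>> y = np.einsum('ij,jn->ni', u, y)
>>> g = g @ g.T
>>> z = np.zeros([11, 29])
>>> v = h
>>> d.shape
(5, 11)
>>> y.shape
(17, 11)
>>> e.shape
(5, 17)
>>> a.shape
(5, 5)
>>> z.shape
(11, 29)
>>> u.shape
(11, 5)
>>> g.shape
(17, 17)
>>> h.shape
(5, 5)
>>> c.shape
(17, 11)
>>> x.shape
()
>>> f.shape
(17,)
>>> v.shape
(5, 5)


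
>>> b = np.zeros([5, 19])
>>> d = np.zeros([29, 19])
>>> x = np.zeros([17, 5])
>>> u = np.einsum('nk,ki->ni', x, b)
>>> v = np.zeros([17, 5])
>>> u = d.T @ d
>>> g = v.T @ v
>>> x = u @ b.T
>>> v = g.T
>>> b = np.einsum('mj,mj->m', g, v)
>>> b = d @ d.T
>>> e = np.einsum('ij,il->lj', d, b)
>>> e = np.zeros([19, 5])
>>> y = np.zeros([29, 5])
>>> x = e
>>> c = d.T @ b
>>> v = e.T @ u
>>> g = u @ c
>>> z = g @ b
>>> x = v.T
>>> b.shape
(29, 29)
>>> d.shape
(29, 19)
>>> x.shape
(19, 5)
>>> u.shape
(19, 19)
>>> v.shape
(5, 19)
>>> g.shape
(19, 29)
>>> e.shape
(19, 5)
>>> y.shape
(29, 5)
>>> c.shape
(19, 29)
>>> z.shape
(19, 29)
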